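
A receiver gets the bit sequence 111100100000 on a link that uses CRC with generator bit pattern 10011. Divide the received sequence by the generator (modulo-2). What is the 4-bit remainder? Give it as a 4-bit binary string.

0000

Modulo-2 division of 111100100000 by 10011:
  pos 0: 11110 XOR 10011 = 01101
  pos 1: 11010 XOR 10011 = 01001
  pos 2: 10011 XOR 10011 = 00000
Remainder = 0000 (zero — the frame passes the CRC check).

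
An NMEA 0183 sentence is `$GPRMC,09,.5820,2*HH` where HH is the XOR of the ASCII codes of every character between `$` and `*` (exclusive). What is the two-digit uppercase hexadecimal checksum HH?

XOR the ASCII codes of the payload characters:
  'G' = 0x47 → acc = 0x47
  'P' = 0x50 → acc = 0x17
  'R' = 0x52 → acc = 0x45
  'M' = 0x4D → acc = 0x08
  'C' = 0x43 → acc = 0x4B
  ',' = 0x2C → acc = 0x67
  '0' = 0x30 → acc = 0x57
  '9' = 0x39 → acc = 0x6E
  ',' = 0x2C → acc = 0x42
  '.' = 0x2E → acc = 0x6C
  '5' = 0x35 → acc = 0x59
  '8' = 0x38 → acc = 0x61
  '2' = 0x32 → acc = 0x53
  '0' = 0x30 → acc = 0x63
  ',' = 0x2C → acc = 0x4F
  '2' = 0x32 → acc = 0x7D
Checksum = 0x7D.

7D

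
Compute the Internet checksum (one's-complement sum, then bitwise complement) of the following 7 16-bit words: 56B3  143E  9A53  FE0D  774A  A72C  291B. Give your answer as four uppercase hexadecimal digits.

B51A

One's-complement addition (fold any carry out of bit 15 back into bit 0):
  0x56B3 + 0x143E = 0x06AF1
  0x6AF1 + 0x9A53 = 0x10544 → wrap carry → 0x0545
  0x0545 + 0xFE0D = 0x10352 → wrap carry → 0x0353
  0x0353 + 0x774A = 0x07A9D
  0x7A9D + 0xA72C = 0x121C9 → wrap carry → 0x21CA
  0x21CA + 0x291B = 0x04AE5
One's-complement sum = 0x4AE5.
Checksum = ~0x4AE5 & 0xFFFF = 0xB51A.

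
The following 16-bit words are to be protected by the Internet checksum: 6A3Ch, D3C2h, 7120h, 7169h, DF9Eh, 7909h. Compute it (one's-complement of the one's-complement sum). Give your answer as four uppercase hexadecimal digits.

86CE

One's-complement addition (fold any carry out of bit 15 back into bit 0):
  0x6A3C + 0xD3C2 = 0x13DFE → wrap carry → 0x3DFF
  0x3DFF + 0x7120 = 0x0AF1F
  0xAF1F + 0x7169 = 0x12088 → wrap carry → 0x2089
  0x2089 + 0xDF9E = 0x10027 → wrap carry → 0x0028
  0x0028 + 0x7909 = 0x07931
One's-complement sum = 0x7931.
Checksum = ~0x7931 & 0xFFFF = 0x86CE.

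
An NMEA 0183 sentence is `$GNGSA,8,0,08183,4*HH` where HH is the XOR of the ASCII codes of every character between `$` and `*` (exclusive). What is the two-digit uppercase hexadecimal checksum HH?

XOR the ASCII codes of the payload characters:
  'G' = 0x47 → acc = 0x47
  'N' = 0x4E → acc = 0x09
  'G' = 0x47 → acc = 0x4E
  'S' = 0x53 → acc = 0x1D
  'A' = 0x41 → acc = 0x5C
  ',' = 0x2C → acc = 0x70
  '8' = 0x38 → acc = 0x48
  ',' = 0x2C → acc = 0x64
  '0' = 0x30 → acc = 0x54
  ',' = 0x2C → acc = 0x78
  '0' = 0x30 → acc = 0x48
  '8' = 0x38 → acc = 0x70
  '1' = 0x31 → acc = 0x41
  '8' = 0x38 → acc = 0x79
  '3' = 0x33 → acc = 0x4A
  ',' = 0x2C → acc = 0x66
  '4' = 0x34 → acc = 0x52
Checksum = 0x52.

52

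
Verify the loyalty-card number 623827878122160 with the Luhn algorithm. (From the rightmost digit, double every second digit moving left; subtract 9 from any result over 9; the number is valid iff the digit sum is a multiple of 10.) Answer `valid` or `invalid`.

From the right, keep odd positions and double even positions (subtract 9 from any doubled value over 9):
  doubled (positions 2,4,...): 3 4 2 5 5 7 4 → sum 30
  kept (positions 1,3,...): 0 1 2 8 8 2 3 6 → sum 30
Total = 60.
60 mod 10 = 0, so the number is valid.

valid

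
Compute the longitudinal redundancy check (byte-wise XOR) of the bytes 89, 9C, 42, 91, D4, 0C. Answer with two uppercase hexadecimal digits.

XOR the bytes together:
  start with 0x89
  0x89 ⊕ 0x9C = 0x15
  0x15 ⊕ 0x42 = 0x57
  0x57 ⊕ 0x91 = 0xC6
  0xC6 ⊕ 0xD4 = 0x12
  0x12 ⊕ 0x0C = 0x1E

1E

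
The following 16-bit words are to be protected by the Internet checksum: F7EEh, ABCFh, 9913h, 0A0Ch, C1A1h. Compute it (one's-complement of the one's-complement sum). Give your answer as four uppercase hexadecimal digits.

F77F

One's-complement addition (fold any carry out of bit 15 back into bit 0):
  0xF7EE + 0xABCF = 0x1A3BD → wrap carry → 0xA3BE
  0xA3BE + 0x9913 = 0x13CD1 → wrap carry → 0x3CD2
  0x3CD2 + 0x0A0C = 0x046DE
  0x46DE + 0xC1A1 = 0x1087F → wrap carry → 0x0880
One's-complement sum = 0x0880.
Checksum = ~0x0880 & 0xFFFF = 0xF77F.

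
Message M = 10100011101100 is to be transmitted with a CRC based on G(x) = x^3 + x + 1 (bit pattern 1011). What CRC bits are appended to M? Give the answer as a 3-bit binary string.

Append 3 zeros: 10100011101100000. Divide by 1011 (XOR where the leading bit is 1):
  pos 0: 1010 XOR 1011 = 0001
  pos 3: 1001 XOR 1011 = 0010
  pos 5: 1011 XOR 1011 = 0000
  pos 10: 1100 XOR 1011 = 0111
  pos 11: 1110 XOR 1011 = 0101
  pos 12: 1010 XOR 1011 = 0001
Remainder (last 3 bits) = 010. This is the CRC / FCS.

010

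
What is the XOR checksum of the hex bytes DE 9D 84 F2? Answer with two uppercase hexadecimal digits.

XOR the bytes together:
  start with 0xDE
  0xDE ⊕ 0x9D = 0x43
  0x43 ⊕ 0x84 = 0xC7
  0xC7 ⊕ 0xF2 = 0x35

35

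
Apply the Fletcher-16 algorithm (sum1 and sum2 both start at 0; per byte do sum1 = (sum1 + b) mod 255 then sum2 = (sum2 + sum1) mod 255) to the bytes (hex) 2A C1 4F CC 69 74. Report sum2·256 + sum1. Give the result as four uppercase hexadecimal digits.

Running sums (mod 255):
  after byte 0 (2A): sum1=42, sum2=42
  after byte 1 (C1): sum1=235, sum2=22
  after byte 2 (4F): sum1=59, sum2=81
  after byte 3 (CC): sum1=8, sum2=89
  after byte 4 (69): sum1=113, sum2=202
  after byte 5 (74): sum1=229, sum2=176
Checksum = sum2·256 + sum1 = 176·256 + 229 = 45285 = 0xB0E5.

B0E5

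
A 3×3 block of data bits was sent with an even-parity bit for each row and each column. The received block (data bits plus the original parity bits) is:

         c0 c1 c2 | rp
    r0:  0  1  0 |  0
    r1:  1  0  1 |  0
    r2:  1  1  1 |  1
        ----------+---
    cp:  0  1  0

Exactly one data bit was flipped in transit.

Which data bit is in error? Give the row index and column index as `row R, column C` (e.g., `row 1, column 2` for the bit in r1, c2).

Recompute each row's even parity and compare to rp:
  r0: data parity 1, sent rp 0 → mismatch
  r1: data parity 0, sent rp 0 → ok
  r2: data parity 1, sent rp 1 → ok
Recompute each column's even parity and compare to cp:
  c0: data parity 0, sent cp 0 → ok
  c1: data parity 0, sent cp 1 → mismatch
  c2: data parity 0, sent cp 0 → ok
Exactly one row (r0) and one column (c1) fail → the flipped bit is at their intersection.

row 0, column 1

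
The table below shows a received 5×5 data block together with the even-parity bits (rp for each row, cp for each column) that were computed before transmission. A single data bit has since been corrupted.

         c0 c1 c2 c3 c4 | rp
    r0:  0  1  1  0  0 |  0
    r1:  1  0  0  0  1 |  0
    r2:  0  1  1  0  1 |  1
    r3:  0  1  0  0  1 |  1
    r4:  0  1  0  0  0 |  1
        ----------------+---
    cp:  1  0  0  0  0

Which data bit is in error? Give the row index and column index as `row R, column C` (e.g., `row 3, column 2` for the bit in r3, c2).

Recompute each row's even parity and compare to rp:
  r0: data parity 0, sent rp 0 → ok
  r1: data parity 0, sent rp 0 → ok
  r2: data parity 1, sent rp 1 → ok
  r3: data parity 0, sent rp 1 → mismatch
  r4: data parity 1, sent rp 1 → ok
Recompute each column's even parity and compare to cp:
  c0: data parity 1, sent cp 1 → ok
  c1: data parity 0, sent cp 0 → ok
  c2: data parity 0, sent cp 0 → ok
  c3: data parity 0, sent cp 0 → ok
  c4: data parity 1, sent cp 0 → mismatch
Exactly one row (r3) and one column (c4) fail → the flipped bit is at their intersection.

row 3, column 4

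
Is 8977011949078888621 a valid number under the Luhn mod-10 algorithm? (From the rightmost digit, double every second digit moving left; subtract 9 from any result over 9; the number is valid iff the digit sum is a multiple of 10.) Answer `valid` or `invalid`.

valid

From the right, keep odd positions and double even positions (subtract 9 from any doubled value over 9):
  doubled (positions 2,4,...): 4 7 7 5 9 9 2 5 9 → sum 57
  kept (positions 1,3,...): 1 6 8 8 0 4 1 0 7 8 → sum 43
Total = 100.
100 mod 10 = 0, so the number is valid.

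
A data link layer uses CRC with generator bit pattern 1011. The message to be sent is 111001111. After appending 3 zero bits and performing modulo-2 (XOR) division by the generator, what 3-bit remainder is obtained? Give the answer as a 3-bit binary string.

110

Append 3 zeros: 111001111000. Divide by 1011 (XOR where the leading bit is 1):
  pos 0: 1110 XOR 1011 = 0101
  pos 1: 1010 XOR 1011 = 0001
  pos 4: 1111 XOR 1011 = 0100
  pos 5: 1001 XOR 1011 = 0010
  pos 7: 1000 XOR 1011 = 0011
Remainder (last 3 bits) = 110. This is the CRC / FCS.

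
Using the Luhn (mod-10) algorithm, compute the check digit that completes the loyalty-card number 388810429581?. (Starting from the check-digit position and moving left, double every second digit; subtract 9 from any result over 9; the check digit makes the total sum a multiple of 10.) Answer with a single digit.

6

Partial digits right→left: 1 8 5 9 2 4 0 1 8 8 8 3
Double every second digit counting from the check-digit position (so the 1st, 3rd, 5th, ... of the partial from the right).
  doubled (with −9 where >9): 2 1 4 0 7 7 → sum 21
  kept as-is: 8 9 4 1 8 3 → sum 33
Total = 21 + 33 = 54.
Check digit = (10 − (54 mod 10)) mod 10 = 6.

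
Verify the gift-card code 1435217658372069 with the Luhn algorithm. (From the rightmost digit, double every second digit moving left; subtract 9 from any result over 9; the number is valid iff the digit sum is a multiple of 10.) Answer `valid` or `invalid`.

From the right, keep odd positions and double even positions (subtract 9 from any doubled value over 9):
  doubled (positions 2,4,...): 3 4 6 1 5 4 6 2 → sum 31
  kept (positions 1,3,...): 9 0 7 8 6 1 5 4 → sum 40
Total = 71.
71 mod 10 = 1, so the number is invalid.

invalid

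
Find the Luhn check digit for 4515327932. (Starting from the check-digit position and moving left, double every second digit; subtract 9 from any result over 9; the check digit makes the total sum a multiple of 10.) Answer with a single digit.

3

Partial digits right→left: 2 3 9 7 2 3 5 1 5 4
Double every second digit counting from the check-digit position (so the 1st, 3rd, 5th, ... of the partial from the right).
  doubled (with −9 where >9): 4 9 4 1 1 → sum 19
  kept as-is: 3 7 3 1 4 → sum 18
Total = 19 + 18 = 37.
Check digit = (10 − (37 mod 10)) mod 10 = 3.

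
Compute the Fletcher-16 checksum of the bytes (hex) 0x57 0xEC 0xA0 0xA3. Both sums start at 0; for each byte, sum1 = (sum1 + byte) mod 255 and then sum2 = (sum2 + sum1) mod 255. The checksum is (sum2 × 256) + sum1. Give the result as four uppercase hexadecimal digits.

Running sums (mod 255):
  after byte 0 (0x57): sum1=87, sum2=87
  after byte 1 (0xEC): sum1=68, sum2=155
  after byte 2 (0xA0): sum1=228, sum2=128
  after byte 3 (0xA3): sum1=136, sum2=9
Checksum = sum2·256 + sum1 = 9·256 + 136 = 2440 = 0x0988.

0988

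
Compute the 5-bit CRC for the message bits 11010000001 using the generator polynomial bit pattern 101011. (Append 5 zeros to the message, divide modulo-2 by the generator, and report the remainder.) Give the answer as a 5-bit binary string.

00101

Append 5 zeros: 1101000000100000. Divide by 101011 (XOR where the leading bit is 1):
  pos 0: 110100 XOR 101011 = 011111
  pos 1: 111110 XOR 101011 = 010101
  pos 2: 101010 XOR 101011 = 000001
  pos 7: 100100 XOR 101011 = 001111
  pos 9: 111100 XOR 101011 = 010111
  pos 10: 101110 XOR 101011 = 000101
Remainder (last 5 bits) = 00101. This is the CRC / FCS.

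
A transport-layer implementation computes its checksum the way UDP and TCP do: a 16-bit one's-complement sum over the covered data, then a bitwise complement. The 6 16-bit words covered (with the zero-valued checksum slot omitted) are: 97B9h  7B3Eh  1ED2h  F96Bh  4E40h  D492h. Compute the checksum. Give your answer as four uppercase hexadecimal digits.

B1F6

One's-complement addition (fold any carry out of bit 15 back into bit 0):
  0x97B9 + 0x7B3E = 0x112F7 → wrap carry → 0x12F8
  0x12F8 + 0x1ED2 = 0x031CA
  0x31CA + 0xF96B = 0x12B35 → wrap carry → 0x2B36
  0x2B36 + 0x4E40 = 0x07976
  0x7976 + 0xD492 = 0x14E08 → wrap carry → 0x4E09
One's-complement sum = 0x4E09.
Checksum = ~0x4E09 & 0xFFFF = 0xB1F6.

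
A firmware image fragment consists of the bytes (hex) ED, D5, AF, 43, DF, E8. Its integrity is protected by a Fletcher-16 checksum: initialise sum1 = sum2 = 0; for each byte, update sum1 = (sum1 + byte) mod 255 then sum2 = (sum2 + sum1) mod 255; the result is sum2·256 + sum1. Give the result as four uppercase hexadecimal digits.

F17F

Running sums (mod 255):
  after byte 0 (ED): sum1=237, sum2=237
  after byte 1 (D5): sum1=195, sum2=177
  after byte 2 (AF): sum1=115, sum2=37
  after byte 3 (43): sum1=182, sum2=219
  after byte 4 (DF): sum1=150, sum2=114
  after byte 5 (E8): sum1=127, sum2=241
Checksum = sum2·256 + sum1 = 241·256 + 127 = 61823 = 0xF17F.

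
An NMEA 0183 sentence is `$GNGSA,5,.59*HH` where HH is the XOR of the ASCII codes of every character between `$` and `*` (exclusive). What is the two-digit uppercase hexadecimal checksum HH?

XOR the ASCII codes of the payload characters:
  'G' = 0x47 → acc = 0x47
  'N' = 0x4E → acc = 0x09
  'G' = 0x47 → acc = 0x4E
  'S' = 0x53 → acc = 0x1D
  'A' = 0x41 → acc = 0x5C
  ',' = 0x2C → acc = 0x70
  '5' = 0x35 → acc = 0x45
  ',' = 0x2C → acc = 0x69
  '.' = 0x2E → acc = 0x47
  '5' = 0x35 → acc = 0x72
  '9' = 0x39 → acc = 0x4B
Checksum = 0x4B.

4B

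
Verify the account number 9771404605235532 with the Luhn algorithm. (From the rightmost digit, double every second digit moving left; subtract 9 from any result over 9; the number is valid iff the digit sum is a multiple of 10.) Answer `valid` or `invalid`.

valid

From the right, keep odd positions and double even positions (subtract 9 from any doubled value over 9):
  doubled (positions 2,4,...): 6 1 4 0 8 8 5 9 → sum 41
  kept (positions 1,3,...): 2 5 3 5 6 0 1 7 → sum 29
Total = 70.
70 mod 10 = 0, so the number is valid.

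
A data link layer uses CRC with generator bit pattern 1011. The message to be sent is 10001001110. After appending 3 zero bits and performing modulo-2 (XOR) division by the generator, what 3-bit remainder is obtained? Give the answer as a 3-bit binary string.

Append 3 zeros: 10001001110000. Divide by 1011 (XOR where the leading bit is 1):
  pos 0: 1000 XOR 1011 = 0011
  pos 2: 1110 XOR 1011 = 0101
  pos 3: 1010 XOR 1011 = 0001
  pos 6: 1111 XOR 1011 = 0100
  pos 7: 1000 XOR 1011 = 0011
  pos 9: 1100 XOR 1011 = 0111
  pos 10: 1110 XOR 1011 = 0101
Remainder (last 3 bits) = 101. This is the CRC / FCS.

101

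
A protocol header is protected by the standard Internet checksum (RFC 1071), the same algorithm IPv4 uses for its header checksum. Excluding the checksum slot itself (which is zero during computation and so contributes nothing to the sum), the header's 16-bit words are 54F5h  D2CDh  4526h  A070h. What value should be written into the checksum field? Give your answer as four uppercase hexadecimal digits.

One's-complement addition (fold any carry out of bit 15 back into bit 0):
  0x54F5 + 0xD2CD = 0x127C2 → wrap carry → 0x27C3
  0x27C3 + 0x4526 = 0x06CE9
  0x6CE9 + 0xA070 = 0x10D59 → wrap carry → 0x0D5A
One's-complement sum = 0x0D5A.
Checksum = ~0x0D5A & 0xFFFF = 0xF2A5.

F2A5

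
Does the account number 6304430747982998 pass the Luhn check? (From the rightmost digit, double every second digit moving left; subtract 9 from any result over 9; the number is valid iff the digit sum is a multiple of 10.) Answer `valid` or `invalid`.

valid

From the right, keep odd positions and double even positions (subtract 9 from any doubled value over 9):
  doubled (positions 2,4,...): 9 4 9 8 0 8 0 3 → sum 41
  kept (positions 1,3,...): 8 9 8 7 7 3 4 3 → sum 49
Total = 90.
90 mod 10 = 0, so the number is valid.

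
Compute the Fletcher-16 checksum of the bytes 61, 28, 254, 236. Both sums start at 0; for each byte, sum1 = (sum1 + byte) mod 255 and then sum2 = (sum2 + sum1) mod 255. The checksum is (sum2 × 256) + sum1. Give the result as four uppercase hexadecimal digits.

Running sums (mod 255):
  after byte 0 (61): sum1=61, sum2=61
  after byte 1 (28): sum1=89, sum2=150
  after byte 2 (254): sum1=88, sum2=238
  after byte 3 (236): sum1=69, sum2=52
Checksum = sum2·256 + sum1 = 52·256 + 69 = 13381 = 0x3445.

3445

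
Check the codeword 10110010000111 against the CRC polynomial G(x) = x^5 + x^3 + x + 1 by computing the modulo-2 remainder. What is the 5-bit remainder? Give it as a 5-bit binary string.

00001

Modulo-2 division of 10110010000111 by 101011:
  pos 0: 101100 XOR 101011 = 000111
  pos 3: 111100 XOR 101011 = 010111
  pos 4: 101110 XOR 101011 = 000101
  pos 7: 101011 XOR 101011 = 000000
Remainder = 00001 (nonzero — an error is detected).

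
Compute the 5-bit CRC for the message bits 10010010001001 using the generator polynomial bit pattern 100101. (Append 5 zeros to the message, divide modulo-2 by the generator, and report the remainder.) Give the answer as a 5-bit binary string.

11010

Append 5 zeros: 1001001000100100000. Divide by 100101 (XOR where the leading bit is 1):
  pos 0: 100100 XOR 100101 = 000001
  pos 5: 110001 XOR 100101 = 010100
  pos 6: 101000 XOR 100101 = 001101
  pos 8: 110101 XOR 100101 = 010000
  pos 9: 100000 XOR 100101 = 000101
  pos 12: 101000 XOR 100101 = 001101
Remainder (last 5 bits) = 11010. This is the CRC / FCS.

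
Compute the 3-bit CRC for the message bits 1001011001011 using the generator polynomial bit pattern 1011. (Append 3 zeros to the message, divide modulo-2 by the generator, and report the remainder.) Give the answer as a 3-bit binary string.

010

Append 3 zeros: 1001011001011000. Divide by 1011 (XOR where the leading bit is 1):
  pos 0: 1001 XOR 1011 = 0010
  pos 2: 1001 XOR 1011 = 0010
  pos 4: 1010 XOR 1011 = 0001
  pos 7: 1010 XOR 1011 = 0001
  pos 10: 1110 XOR 1011 = 0101
  pos 11: 1010 XOR 1011 = 0001
Remainder (last 3 bits) = 010. This is the CRC / FCS.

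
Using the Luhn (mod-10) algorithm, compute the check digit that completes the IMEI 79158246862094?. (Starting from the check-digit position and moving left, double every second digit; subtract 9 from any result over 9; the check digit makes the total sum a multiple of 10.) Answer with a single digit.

Partial digits right→left: 4 9 0 2 6 8 6 4 2 8 5 1 9 7
Double every second digit counting from the check-digit position (so the 1st, 3rd, 5th, ... of the partial from the right).
  doubled (with −9 where >9): 8 0 3 3 4 1 9 → sum 28
  kept as-is: 9 2 8 4 8 1 7 → sum 39
Total = 28 + 39 = 67.
Check digit = (10 − (67 mod 10)) mod 10 = 3.

3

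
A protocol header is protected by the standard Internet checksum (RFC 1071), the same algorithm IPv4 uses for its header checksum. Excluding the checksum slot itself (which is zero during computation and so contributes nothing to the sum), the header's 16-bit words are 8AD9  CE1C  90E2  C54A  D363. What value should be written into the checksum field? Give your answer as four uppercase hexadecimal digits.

7D78

One's-complement addition (fold any carry out of bit 15 back into bit 0):
  0x8AD9 + 0xCE1C = 0x158F5 → wrap carry → 0x58F6
  0x58F6 + 0x90E2 = 0x0E9D8
  0xE9D8 + 0xC54A = 0x1AF22 → wrap carry → 0xAF23
  0xAF23 + 0xD363 = 0x18286 → wrap carry → 0x8287
One's-complement sum = 0x8287.
Checksum = ~0x8287 & 0xFFFF = 0x7D78.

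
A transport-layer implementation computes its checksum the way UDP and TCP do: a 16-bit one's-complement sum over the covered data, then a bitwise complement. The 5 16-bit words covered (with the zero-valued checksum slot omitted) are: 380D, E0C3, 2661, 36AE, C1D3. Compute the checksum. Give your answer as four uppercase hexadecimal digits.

C84B

One's-complement addition (fold any carry out of bit 15 back into bit 0):
  0x380D + 0xE0C3 = 0x118D0 → wrap carry → 0x18D1
  0x18D1 + 0x2661 = 0x03F32
  0x3F32 + 0x36AE = 0x075E0
  0x75E0 + 0xC1D3 = 0x137B3 → wrap carry → 0x37B4
One's-complement sum = 0x37B4.
Checksum = ~0x37B4 & 0xFFFF = 0xC84B.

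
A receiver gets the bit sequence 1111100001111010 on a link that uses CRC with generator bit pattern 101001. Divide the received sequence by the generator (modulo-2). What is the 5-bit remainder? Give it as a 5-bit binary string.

Modulo-2 division of 1111100001111010 by 101001:
  pos 0: 111110 XOR 101001 = 010111
  pos 1: 101110 XOR 101001 = 000111
  pos 4: 111001 XOR 101001 = 010000
  pos 5: 100001 XOR 101001 = 001000
  pos 7: 100011 XOR 101001 = 001010
  pos 9: 101001 XOR 101001 = 000000
Remainder = 00000 (zero — the frame passes the CRC check).

00000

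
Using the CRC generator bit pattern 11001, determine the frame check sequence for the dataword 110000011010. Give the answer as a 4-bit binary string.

Append 4 zeros: 1100000110100000. Divide by 11001 (XOR where the leading bit is 1):
  pos 0: 11000 XOR 11001 = 00001
  pos 4: 10011 XOR 11001 = 01010
  pos 5: 10100 XOR 11001 = 01101
  pos 6: 11011 XOR 11001 = 00010
  pos 9: 10000 XOR 11001 = 01001
  pos 10: 10010 XOR 11001 = 01011
  pos 11: 10110 XOR 11001 = 01111
Remainder (last 4 bits) = 1111. This is the CRC / FCS.

1111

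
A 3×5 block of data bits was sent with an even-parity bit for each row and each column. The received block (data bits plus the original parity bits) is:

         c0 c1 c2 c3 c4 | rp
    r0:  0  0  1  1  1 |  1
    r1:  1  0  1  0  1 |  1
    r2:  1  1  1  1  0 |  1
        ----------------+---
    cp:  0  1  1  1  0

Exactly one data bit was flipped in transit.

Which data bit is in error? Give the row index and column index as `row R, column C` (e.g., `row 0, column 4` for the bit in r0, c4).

row 2, column 3

Recompute each row's even parity and compare to rp:
  r0: data parity 1, sent rp 1 → ok
  r1: data parity 1, sent rp 1 → ok
  r2: data parity 0, sent rp 1 → mismatch
Recompute each column's even parity and compare to cp:
  c0: data parity 0, sent cp 0 → ok
  c1: data parity 1, sent cp 1 → ok
  c2: data parity 1, sent cp 1 → ok
  c3: data parity 0, sent cp 1 → mismatch
  c4: data parity 0, sent cp 0 → ok
Exactly one row (r2) and one column (c3) fail → the flipped bit is at their intersection.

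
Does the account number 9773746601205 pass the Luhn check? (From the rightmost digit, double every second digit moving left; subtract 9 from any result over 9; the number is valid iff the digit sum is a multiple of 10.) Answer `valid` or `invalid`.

From the right, keep odd positions and double even positions (subtract 9 from any doubled value over 9):
  doubled (positions 2,4,...): 0 2 3 8 6 5 → sum 24
  kept (positions 1,3,...): 5 2 0 6 7 7 9 → sum 36
Total = 60.
60 mod 10 = 0, so the number is valid.

valid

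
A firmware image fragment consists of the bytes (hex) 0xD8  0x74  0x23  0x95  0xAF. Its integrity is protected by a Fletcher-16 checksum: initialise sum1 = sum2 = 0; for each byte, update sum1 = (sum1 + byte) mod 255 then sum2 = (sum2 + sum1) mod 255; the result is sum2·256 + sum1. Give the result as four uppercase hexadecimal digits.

Running sums (mod 255):
  after byte 0 (0xD8): sum1=216, sum2=216
  after byte 1 (0x74): sum1=77, sum2=38
  after byte 2 (0x23): sum1=112, sum2=150
  after byte 3 (0x95): sum1=6, sum2=156
  after byte 4 (0xAF): sum1=181, sum2=82
Checksum = sum2·256 + sum1 = 82·256 + 181 = 21173 = 0x52B5.

52B5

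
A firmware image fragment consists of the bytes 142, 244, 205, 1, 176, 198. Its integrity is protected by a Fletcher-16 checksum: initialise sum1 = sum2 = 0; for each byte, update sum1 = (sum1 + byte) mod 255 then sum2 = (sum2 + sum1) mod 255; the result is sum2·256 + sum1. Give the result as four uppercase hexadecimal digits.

82C9

Running sums (mod 255):
  after byte 0 (142): sum1=142, sum2=142
  after byte 1 (244): sum1=131, sum2=18
  after byte 2 (205): sum1=81, sum2=99
  after byte 3 (1): sum1=82, sum2=181
  after byte 4 (176): sum1=3, sum2=184
  after byte 5 (198): sum1=201, sum2=130
Checksum = sum2·256 + sum1 = 130·256 + 201 = 33481 = 0x82C9.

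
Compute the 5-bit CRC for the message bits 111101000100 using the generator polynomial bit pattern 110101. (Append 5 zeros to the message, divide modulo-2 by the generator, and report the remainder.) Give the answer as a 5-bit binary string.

Append 5 zeros: 11110100010000000. Divide by 110101 (XOR where the leading bit is 1):
  pos 0: 111101 XOR 110101 = 001000
  pos 2: 100000 XOR 110101 = 010101
  pos 3: 101010 XOR 110101 = 011111
  pos 4: 111111 XOR 110101 = 001010
  pos 6: 101000 XOR 110101 = 011101
  pos 7: 111010 XOR 110101 = 001111
  pos 9: 111100 XOR 110101 = 001001
  pos 11: 100100 XOR 110101 = 010001
Remainder (last 5 bits) = 10001. This is the CRC / FCS.

10001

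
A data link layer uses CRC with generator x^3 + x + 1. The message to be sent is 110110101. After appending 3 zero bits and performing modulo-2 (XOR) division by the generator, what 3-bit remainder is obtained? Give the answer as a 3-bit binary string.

010

Append 3 zeros: 110110101000. Divide by 1011 (XOR where the leading bit is 1):
  pos 0: 1101 XOR 1011 = 0110
  pos 1: 1101 XOR 1011 = 0110
  pos 2: 1100 XOR 1011 = 0111
  pos 3: 1111 XOR 1011 = 0100
  pos 4: 1000 XOR 1011 = 0011
  pos 6: 1110 XOR 1011 = 0101
  pos 7: 1010 XOR 1011 = 0001
Remainder (last 3 bits) = 010. This is the CRC / FCS.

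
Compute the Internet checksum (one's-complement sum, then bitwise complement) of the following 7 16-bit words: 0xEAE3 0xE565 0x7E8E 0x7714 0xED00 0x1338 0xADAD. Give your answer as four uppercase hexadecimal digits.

One's-complement addition (fold any carry out of bit 15 back into bit 0):
  0xEAE3 + 0xE565 = 0x1D048 → wrap carry → 0xD049
  0xD049 + 0x7E8E = 0x14ED7 → wrap carry → 0x4ED8
  0x4ED8 + 0x7714 = 0x0C5EC
  0xC5EC + 0xED00 = 0x1B2EC → wrap carry → 0xB2ED
  0xB2ED + 0x1338 = 0x0C625
  0xC625 + 0xADAD = 0x173D2 → wrap carry → 0x73D3
One's-complement sum = 0x73D3.
Checksum = ~0x73D3 & 0xFFFF = 0x8C2C.

8C2C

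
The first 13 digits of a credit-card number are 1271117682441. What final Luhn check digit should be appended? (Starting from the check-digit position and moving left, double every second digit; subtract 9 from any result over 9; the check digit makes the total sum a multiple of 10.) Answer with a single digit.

Partial digits right→left: 1 4 4 2 8 6 7 1 1 1 7 2 1
Double every second digit counting from the check-digit position (so the 1st, 3rd, 5th, ... of the partial from the right).
  doubled (with −9 where >9): 2 8 7 5 2 5 2 → sum 31
  kept as-is: 4 2 6 1 1 2 → sum 16
Total = 31 + 16 = 47.
Check digit = (10 − (47 mod 10)) mod 10 = 3.

3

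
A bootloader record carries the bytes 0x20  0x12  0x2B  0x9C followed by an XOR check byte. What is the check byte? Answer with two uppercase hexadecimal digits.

XOR the bytes together:
  start with 0x20
  0x20 ⊕ 0x12 = 0x32
  0x32 ⊕ 0x2B = 0x19
  0x19 ⊕ 0x9C = 0x85

85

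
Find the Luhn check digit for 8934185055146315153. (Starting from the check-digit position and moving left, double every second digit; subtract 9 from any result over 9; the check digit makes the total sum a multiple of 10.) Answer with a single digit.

5

Partial digits right→left: 3 5 1 5 1 3 6 4 1 5 5 0 5 8 1 4 3 9 8
Double every second digit counting from the check-digit position (so the 1st, 3rd, 5th, ... of the partial from the right).
  doubled (with −9 where >9): 6 2 2 3 2 1 1 2 6 7 → sum 32
  kept as-is: 5 5 3 4 5 0 8 4 9 → sum 43
Total = 32 + 43 = 75.
Check digit = (10 − (75 mod 10)) mod 10 = 5.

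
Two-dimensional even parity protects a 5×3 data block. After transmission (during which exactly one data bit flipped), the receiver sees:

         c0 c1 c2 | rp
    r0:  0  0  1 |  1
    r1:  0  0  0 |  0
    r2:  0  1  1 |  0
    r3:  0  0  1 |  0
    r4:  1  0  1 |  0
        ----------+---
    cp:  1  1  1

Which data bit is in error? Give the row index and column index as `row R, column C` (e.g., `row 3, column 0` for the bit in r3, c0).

row 3, column 2

Recompute each row's even parity and compare to rp:
  r0: data parity 1, sent rp 1 → ok
  r1: data parity 0, sent rp 0 → ok
  r2: data parity 0, sent rp 0 → ok
  r3: data parity 1, sent rp 0 → mismatch
  r4: data parity 0, sent rp 0 → ok
Recompute each column's even parity and compare to cp:
  c0: data parity 1, sent cp 1 → ok
  c1: data parity 1, sent cp 1 → ok
  c2: data parity 0, sent cp 1 → mismatch
Exactly one row (r3) and one column (c2) fail → the flipped bit is at their intersection.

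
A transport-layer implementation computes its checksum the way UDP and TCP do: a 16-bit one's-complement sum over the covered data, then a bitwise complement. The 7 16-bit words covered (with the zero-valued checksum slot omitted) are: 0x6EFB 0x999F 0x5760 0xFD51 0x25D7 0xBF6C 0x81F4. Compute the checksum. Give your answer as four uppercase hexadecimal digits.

3B7A

One's-complement addition (fold any carry out of bit 15 back into bit 0):
  0x6EFB + 0x999F = 0x1089A → wrap carry → 0x089B
  0x089B + 0x5760 = 0x05FFB
  0x5FFB + 0xFD51 = 0x15D4C → wrap carry → 0x5D4D
  0x5D4D + 0x25D7 = 0x08324
  0x8324 + 0xBF6C = 0x14290 → wrap carry → 0x4291
  0x4291 + 0x81F4 = 0x0C485
One's-complement sum = 0xC485.
Checksum = ~0xC485 & 0xFFFF = 0x3B7A.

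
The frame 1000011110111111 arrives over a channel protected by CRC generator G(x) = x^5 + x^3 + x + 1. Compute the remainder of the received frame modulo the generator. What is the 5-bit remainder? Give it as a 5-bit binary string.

10011

Modulo-2 division of 1000011110111111 by 101011:
  pos 0: 100001 XOR 101011 = 001010
  pos 2: 101011 XOR 101011 = 000000
  pos 8: 101111 XOR 101011 = 000100
Remainder = 10011 (nonzero — an error is detected).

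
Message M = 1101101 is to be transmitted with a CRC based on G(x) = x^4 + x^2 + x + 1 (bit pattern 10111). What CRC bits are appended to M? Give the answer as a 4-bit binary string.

Append 4 zeros: 11011010000. Divide by 10111 (XOR where the leading bit is 1):
  pos 0: 11011 XOR 10111 = 01100
  pos 1: 11000 XOR 10111 = 01111
  pos 2: 11111 XOR 10111 = 01000
  pos 3: 10000 XOR 10111 = 00111
  pos 5: 11100 XOR 10111 = 01011
  pos 6: 10110 XOR 10111 = 00001
Remainder (last 4 bits) = 0001. This is the CRC / FCS.

0001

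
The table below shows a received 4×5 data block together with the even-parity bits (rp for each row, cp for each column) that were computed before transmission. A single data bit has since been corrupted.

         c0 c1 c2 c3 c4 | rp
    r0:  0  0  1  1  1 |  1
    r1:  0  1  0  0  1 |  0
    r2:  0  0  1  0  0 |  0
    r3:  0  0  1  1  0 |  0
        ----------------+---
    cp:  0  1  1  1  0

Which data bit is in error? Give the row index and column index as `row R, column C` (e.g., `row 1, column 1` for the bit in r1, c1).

Recompute each row's even parity and compare to rp:
  r0: data parity 1, sent rp 1 → ok
  r1: data parity 0, sent rp 0 → ok
  r2: data parity 1, sent rp 0 → mismatch
  r3: data parity 0, sent rp 0 → ok
Recompute each column's even parity and compare to cp:
  c0: data parity 0, sent cp 0 → ok
  c1: data parity 1, sent cp 1 → ok
  c2: data parity 1, sent cp 1 → ok
  c3: data parity 0, sent cp 1 → mismatch
  c4: data parity 0, sent cp 0 → ok
Exactly one row (r2) and one column (c3) fail → the flipped bit is at their intersection.

row 2, column 3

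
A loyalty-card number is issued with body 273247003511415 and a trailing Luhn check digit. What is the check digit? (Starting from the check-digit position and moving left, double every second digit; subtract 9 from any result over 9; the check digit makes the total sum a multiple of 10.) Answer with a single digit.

2

Partial digits right→left: 5 1 4 1 1 5 3 0 0 7 4 2 3 7 2
Double every second digit counting from the check-digit position (so the 1st, 3rd, 5th, ... of the partial from the right).
  doubled (with −9 where >9): 1 8 2 6 0 8 6 4 → sum 35
  kept as-is: 1 1 5 0 7 2 7 → sum 23
Total = 35 + 23 = 58.
Check digit = (10 − (58 mod 10)) mod 10 = 2.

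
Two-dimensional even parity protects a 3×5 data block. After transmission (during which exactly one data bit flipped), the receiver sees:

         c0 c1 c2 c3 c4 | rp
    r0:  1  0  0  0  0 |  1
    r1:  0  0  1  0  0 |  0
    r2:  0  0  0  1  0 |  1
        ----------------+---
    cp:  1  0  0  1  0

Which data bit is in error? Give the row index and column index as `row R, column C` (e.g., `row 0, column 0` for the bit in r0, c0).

Recompute each row's even parity and compare to rp:
  r0: data parity 1, sent rp 1 → ok
  r1: data parity 1, sent rp 0 → mismatch
  r2: data parity 1, sent rp 1 → ok
Recompute each column's even parity and compare to cp:
  c0: data parity 1, sent cp 1 → ok
  c1: data parity 0, sent cp 0 → ok
  c2: data parity 1, sent cp 0 → mismatch
  c3: data parity 1, sent cp 1 → ok
  c4: data parity 0, sent cp 0 → ok
Exactly one row (r1) and one column (c2) fail → the flipped bit is at their intersection.

row 1, column 2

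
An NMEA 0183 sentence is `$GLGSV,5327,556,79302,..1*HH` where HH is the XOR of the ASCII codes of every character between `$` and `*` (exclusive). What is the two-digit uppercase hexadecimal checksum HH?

XOR the ASCII codes of the payload characters:
  'G' = 0x47 → acc = 0x47
  'L' = 0x4C → acc = 0x0B
  'G' = 0x47 → acc = 0x4C
  'S' = 0x53 → acc = 0x1F
  'V' = 0x56 → acc = 0x49
  ',' = 0x2C → acc = 0x65
  '5' = 0x35 → acc = 0x50
  '3' = 0x33 → acc = 0x63
  '2' = 0x32 → acc = 0x51
  '7' = 0x37 → acc = 0x66
  ',' = 0x2C → acc = 0x4A
  '5' = 0x35 → acc = 0x7F
  '5' = 0x35 → acc = 0x4A
  '6' = 0x36 → acc = 0x7C
  ',' = 0x2C → acc = 0x50
  '7' = 0x37 → acc = 0x67
  '9' = 0x39 → acc = 0x5E
  '3' = 0x33 → acc = 0x6D
  '0' = 0x30 → acc = 0x5D
  '2' = 0x32 → acc = 0x6F
  ',' = 0x2C → acc = 0x43
  '.' = 0x2E → acc = 0x6D
  '.' = 0x2E → acc = 0x43
  '1' = 0x31 → acc = 0x72
Checksum = 0x72.

72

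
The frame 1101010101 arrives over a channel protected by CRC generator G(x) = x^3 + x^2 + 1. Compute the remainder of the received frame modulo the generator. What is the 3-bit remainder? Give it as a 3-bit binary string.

Modulo-2 division of 1101010101 by 1101:
  pos 0: 1101 XOR 1101 = 0000
  pos 5: 1010 XOR 1101 = 0111
  pos 6: 1111 XOR 1101 = 0010
Remainder = 010 (nonzero — an error is detected).

010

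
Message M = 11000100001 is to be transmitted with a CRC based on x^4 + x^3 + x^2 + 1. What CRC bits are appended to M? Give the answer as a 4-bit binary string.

0110

Append 4 zeros: 110001000010000. Divide by 11101 (XOR where the leading bit is 1):
  pos 0: 11000 XOR 11101 = 00101
  pos 2: 10110 XOR 11101 = 01011
  pos 3: 10110 XOR 11101 = 01011
  pos 4: 10110 XOR 11101 = 01011
  pos 5: 10110 XOR 11101 = 01011
  pos 6: 10111 XOR 11101 = 01010
  pos 7: 10100 XOR 11101 = 01001
  pos 8: 10010 XOR 11101 = 01111
  pos 9: 11110 XOR 11101 = 00011
Remainder (last 4 bits) = 0110. This is the CRC / FCS.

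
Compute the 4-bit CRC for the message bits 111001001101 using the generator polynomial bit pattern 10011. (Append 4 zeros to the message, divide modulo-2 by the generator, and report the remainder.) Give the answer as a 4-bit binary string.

Append 4 zeros: 1110010011010000. Divide by 10011 (XOR where the leading bit is 1):
  pos 0: 11100 XOR 10011 = 01111
  pos 1: 11111 XOR 10011 = 01100
  pos 2: 11000 XOR 10011 = 01011
  pos 3: 10110 XOR 10011 = 00101
  pos 5: 10111 XOR 10011 = 00100
  pos 7: 10001 XOR 10011 = 00010
  pos 10: 10000 XOR 10011 = 00011
Remainder (last 4 bits) = 0110. This is the CRC / FCS.

0110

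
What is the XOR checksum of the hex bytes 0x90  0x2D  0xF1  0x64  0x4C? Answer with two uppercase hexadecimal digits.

64

XOR the bytes together:
  start with 0x90
  0x90 ⊕ 0x2D = 0xBD
  0xBD ⊕ 0xF1 = 0x4C
  0x4C ⊕ 0x64 = 0x28
  0x28 ⊕ 0x4C = 0x64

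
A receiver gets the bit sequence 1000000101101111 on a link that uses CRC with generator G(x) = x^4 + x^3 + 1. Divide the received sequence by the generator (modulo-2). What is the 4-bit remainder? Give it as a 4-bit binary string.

Modulo-2 division of 1000000101101111 by 11001:
  pos 0: 10000 XOR 11001 = 01001
  pos 1: 10010 XOR 11001 = 01011
  pos 2: 10110 XOR 11001 = 01111
  pos 3: 11111 XOR 11001 = 00110
  pos 5: 11001 XOR 11001 = 00000
  pos 10: 10111 XOR 11001 = 01110
  pos 11: 11101 XOR 11001 = 00100
Remainder = 0100 (nonzero — an error is detected).

0100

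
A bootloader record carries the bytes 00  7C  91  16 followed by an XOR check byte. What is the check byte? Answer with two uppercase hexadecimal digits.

FB

XOR the bytes together:
  start with 0x00
  0x00 ⊕ 0x7C = 0x7C
  0x7C ⊕ 0x91 = 0xED
  0xED ⊕ 0x16 = 0xFB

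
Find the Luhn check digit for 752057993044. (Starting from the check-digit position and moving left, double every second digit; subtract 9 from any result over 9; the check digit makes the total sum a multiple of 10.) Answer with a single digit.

Partial digits right→left: 4 4 0 3 9 9 7 5 0 2 5 7
Double every second digit counting from the check-digit position (so the 1st, 3rd, 5th, ... of the partial from the right).
  doubled (with −9 where >9): 8 0 9 5 0 1 → sum 23
  kept as-is: 4 3 9 5 2 7 → sum 30
Total = 23 + 30 = 53.
Check digit = (10 − (53 mod 10)) mod 10 = 7.

7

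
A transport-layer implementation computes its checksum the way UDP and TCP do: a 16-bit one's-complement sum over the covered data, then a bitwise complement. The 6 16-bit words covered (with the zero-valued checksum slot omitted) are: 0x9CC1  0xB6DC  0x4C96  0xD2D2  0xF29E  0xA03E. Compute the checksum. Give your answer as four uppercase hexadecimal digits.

FA1A

One's-complement addition (fold any carry out of bit 15 back into bit 0):
  0x9CC1 + 0xB6DC = 0x1539D → wrap carry → 0x539E
  0x539E + 0x4C96 = 0x0A034
  0xA034 + 0xD2D2 = 0x17306 → wrap carry → 0x7307
  0x7307 + 0xF29E = 0x165A5 → wrap carry → 0x65A6
  0x65A6 + 0xA03E = 0x105E4 → wrap carry → 0x05E5
One's-complement sum = 0x05E5.
Checksum = ~0x05E5 & 0xFFFF = 0xFA1A.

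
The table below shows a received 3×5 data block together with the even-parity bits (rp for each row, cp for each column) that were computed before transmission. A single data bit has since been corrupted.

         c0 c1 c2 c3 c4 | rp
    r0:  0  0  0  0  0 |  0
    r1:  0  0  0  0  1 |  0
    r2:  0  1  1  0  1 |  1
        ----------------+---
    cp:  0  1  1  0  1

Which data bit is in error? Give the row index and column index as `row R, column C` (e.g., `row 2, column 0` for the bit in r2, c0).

Recompute each row's even parity and compare to rp:
  r0: data parity 0, sent rp 0 → ok
  r1: data parity 1, sent rp 0 → mismatch
  r2: data parity 1, sent rp 1 → ok
Recompute each column's even parity and compare to cp:
  c0: data parity 0, sent cp 0 → ok
  c1: data parity 1, sent cp 1 → ok
  c2: data parity 1, sent cp 1 → ok
  c3: data parity 0, sent cp 0 → ok
  c4: data parity 0, sent cp 1 → mismatch
Exactly one row (r1) and one column (c4) fail → the flipped bit is at their intersection.

row 1, column 4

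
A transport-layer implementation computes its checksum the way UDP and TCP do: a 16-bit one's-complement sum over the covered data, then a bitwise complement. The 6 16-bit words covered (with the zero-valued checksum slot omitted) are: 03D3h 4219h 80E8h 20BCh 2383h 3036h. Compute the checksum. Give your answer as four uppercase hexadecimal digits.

C4B5

One's-complement addition (fold any carry out of bit 15 back into bit 0):
  0x03D3 + 0x4219 = 0x045EC
  0x45EC + 0x80E8 = 0x0C6D4
  0xC6D4 + 0x20BC = 0x0E790
  0xE790 + 0x2383 = 0x10B13 → wrap carry → 0x0B14
  0x0B14 + 0x3036 = 0x03B4A
One's-complement sum = 0x3B4A.
Checksum = ~0x3B4A & 0xFFFF = 0xC4B5.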